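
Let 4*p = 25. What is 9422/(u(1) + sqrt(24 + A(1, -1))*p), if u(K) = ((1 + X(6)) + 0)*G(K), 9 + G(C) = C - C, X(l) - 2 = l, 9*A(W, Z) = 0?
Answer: -508788/3749 - 235550*sqrt(6)/11247 ≈ -187.01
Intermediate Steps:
p = 25/4 (p = (1/4)*25 = 25/4 ≈ 6.2500)
A(W, Z) = 0 (A(W, Z) = (1/9)*0 = 0)
X(l) = 2 + l
G(C) = -9 (G(C) = -9 + (C - C) = -9 + 0 = -9)
u(K) = -81 (u(K) = ((1 + (2 + 6)) + 0)*(-9) = ((1 + 8) + 0)*(-9) = (9 + 0)*(-9) = 9*(-9) = -81)
9422/(u(1) + sqrt(24 + A(1, -1))*p) = 9422/(-81 + sqrt(24 + 0)*(25/4)) = 9422/(-81 + sqrt(24)*(25/4)) = 9422/(-81 + (2*sqrt(6))*(25/4)) = 9422/(-81 + 25*sqrt(6)/2)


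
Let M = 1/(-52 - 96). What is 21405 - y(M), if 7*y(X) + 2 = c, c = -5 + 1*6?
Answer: 149836/7 ≈ 21405.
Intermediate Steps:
c = 1 (c = -5 + 6 = 1)
M = -1/148 (M = 1/(-148) = -1/148 ≈ -0.0067568)
y(X) = -⅐ (y(X) = -2/7 + (⅐)*1 = -2/7 + ⅐ = -⅐)
21405 - y(M) = 21405 - 1*(-⅐) = 21405 + ⅐ = 149836/7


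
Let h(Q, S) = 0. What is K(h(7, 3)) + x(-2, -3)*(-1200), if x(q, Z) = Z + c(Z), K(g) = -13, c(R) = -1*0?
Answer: 3587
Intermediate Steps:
c(R) = 0
x(q, Z) = Z (x(q, Z) = Z + 0 = Z)
K(h(7, 3)) + x(-2, -3)*(-1200) = -13 - 3*(-1200) = -13 + 3600 = 3587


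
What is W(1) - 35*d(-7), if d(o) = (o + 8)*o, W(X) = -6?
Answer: 239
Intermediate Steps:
d(o) = o*(8 + o) (d(o) = (8 + o)*o = o*(8 + o))
W(1) - 35*d(-7) = -6 - (-245)*(8 - 7) = -6 - (-245) = -6 - 35*(-7) = -6 + 245 = 239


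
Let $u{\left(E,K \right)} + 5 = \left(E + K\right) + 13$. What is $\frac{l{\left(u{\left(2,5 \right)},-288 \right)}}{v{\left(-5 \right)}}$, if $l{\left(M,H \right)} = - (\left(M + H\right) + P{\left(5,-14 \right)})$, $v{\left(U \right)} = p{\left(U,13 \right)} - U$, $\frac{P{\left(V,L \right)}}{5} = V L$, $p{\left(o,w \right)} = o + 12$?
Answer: $\frac{623}{12} \approx 51.917$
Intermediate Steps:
$p{\left(o,w \right)} = 12 + o$
$u{\left(E,K \right)} = 8 + E + K$ ($u{\left(E,K \right)} = -5 + \left(\left(E + K\right) + 13\right) = -5 + \left(13 + E + K\right) = 8 + E + K$)
$P{\left(V,L \right)} = 5 L V$ ($P{\left(V,L \right)} = 5 V L = 5 L V$)
$v{\left(U \right)} = 12$ ($v{\left(U \right)} = \left(12 + U\right) - U = 12$)
$l{\left(M,H \right)} = 350 - H - M$ ($l{\left(M,H \right)} = - (\left(M + H\right) + 5 \left(-14\right) 5) = - (\left(H + M\right) - 350) = - (-350 + H + M) = 350 - H - M$)
$\frac{l{\left(u{\left(2,5 \right)},-288 \right)}}{v{\left(-5 \right)}} = \frac{350 - -288 - \left(8 + 2 + 5\right)}{12} = \left(350 + 288 - 15\right) \frac{1}{12} = 623 \cdot \frac{1}{12} = \frac{623}{12}$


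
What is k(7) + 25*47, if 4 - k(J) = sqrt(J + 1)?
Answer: 1179 - 2*sqrt(2) ≈ 1176.2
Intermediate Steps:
k(J) = 4 - sqrt(1 + J) (k(J) = 4 - sqrt(J + 1) = 4 - sqrt(1 + J))
k(7) + 25*47 = (4 - sqrt(1 + 7)) + 25*47 = (4 - sqrt(8)) + 1175 = (4 - 2*sqrt(2)) + 1175 = 1179 - 2*sqrt(2)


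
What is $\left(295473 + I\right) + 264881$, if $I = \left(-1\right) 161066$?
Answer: $399288$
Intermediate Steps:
$I = -161066$
$\left(295473 + I\right) + 264881 = \left(295473 - 161066\right) + 264881 = 134407 + 264881 = 399288$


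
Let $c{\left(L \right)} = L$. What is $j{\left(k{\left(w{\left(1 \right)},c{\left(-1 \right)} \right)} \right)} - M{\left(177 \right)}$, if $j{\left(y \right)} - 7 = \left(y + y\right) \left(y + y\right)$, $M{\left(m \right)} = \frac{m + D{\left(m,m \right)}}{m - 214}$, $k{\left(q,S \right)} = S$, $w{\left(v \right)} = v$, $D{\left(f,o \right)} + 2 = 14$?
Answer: $\frac{596}{37} \approx 16.108$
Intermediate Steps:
$D{\left(f,o \right)} = 12$ ($D{\left(f,o \right)} = -2 + 14 = 12$)
$M{\left(m \right)} = \frac{12 + m}{-214 + m}$ ($M{\left(m \right)} = \frac{m + 12}{m - 214} = \frac{12 + m}{-214 + m}$)
$j{\left(y \right)} = 7 + 4 y^{2}$ ($j{\left(y \right)} = 7 + \left(y + y\right) \left(y + y\right) = 7 + 2 y 2 y = 7 + 4 y^{2}$)
$j{\left(k{\left(w{\left(1 \right)},c{\left(-1 \right)} \right)} \right)} - M{\left(177 \right)} = \left(7 + 4 \left(-1\right)^{2}\right) - \frac{12 + 177}{-214 + 177} = \left(7 + 4 \cdot 1\right) - \frac{1}{-37} \cdot 189 = \left(7 + 4\right) - \left(- \frac{1}{37}\right) 189 = 11 - - \frac{189}{37} = 11 + \frac{189}{37} = \frac{596}{37}$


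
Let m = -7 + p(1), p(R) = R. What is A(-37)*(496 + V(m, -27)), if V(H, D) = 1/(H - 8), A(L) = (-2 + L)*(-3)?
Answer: 812331/14 ≈ 58024.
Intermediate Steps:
m = -6 (m = -7 + 1 = -6)
A(L) = 6 - 3*L
V(H, D) = 1/(-8 + H)
A(-37)*(496 + V(m, -27)) = (6 - 3*(-37))*(496 + 1/(-8 - 6)) = (6 + 111)*(496 + 1/(-14)) = 117*(496 - 1/14) = 117*(6943/14) = 812331/14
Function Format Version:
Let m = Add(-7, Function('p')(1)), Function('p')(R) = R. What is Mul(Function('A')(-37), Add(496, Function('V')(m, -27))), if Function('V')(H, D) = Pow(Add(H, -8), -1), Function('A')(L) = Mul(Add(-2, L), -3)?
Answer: Rational(812331, 14) ≈ 58024.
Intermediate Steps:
m = -6 (m = Add(-7, 1) = -6)
Function('A')(L) = Add(6, Mul(-3, L))
Function('V')(H, D) = Pow(Add(-8, H), -1)
Mul(Function('A')(-37), Add(496, Function('V')(m, -27))) = Mul(Add(6, Mul(-3, -37)), Add(496, Pow(Add(-8, -6), -1))) = Mul(Add(6, 111), Add(496, Pow(-14, -1))) = Mul(117, Add(496, Rational(-1, 14))) = Mul(117, Rational(6943, 14)) = Rational(812331, 14)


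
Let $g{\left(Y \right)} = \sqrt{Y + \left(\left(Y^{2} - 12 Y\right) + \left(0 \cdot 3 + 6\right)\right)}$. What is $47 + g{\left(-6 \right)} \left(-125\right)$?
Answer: $47 - 750 \sqrt{3} \approx -1252.0$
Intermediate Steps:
$g{\left(Y \right)} = \sqrt{6 + Y^{2} - 11 Y}$ ($g{\left(Y \right)} = \sqrt{Y + \left(\left(Y^{2} - 12 Y\right) + \left(0 + 6\right)\right)} = \sqrt{Y + \left(\left(Y^{2} - 12 Y\right) + 6\right)} = \sqrt{Y + \left(6 + Y^{2} - 12 Y\right)} = \sqrt{6 + Y^{2} - 11 Y}$)
$47 + g{\left(-6 \right)} \left(-125\right) = 47 + \sqrt{6 + \left(-6\right)^{2} - -66} \left(-125\right) = 47 + \sqrt{6 + 36 + 66} \left(-125\right) = 47 + \sqrt{108} \left(-125\right) = 47 + 6 \sqrt{3} \left(-125\right) = 47 - 750 \sqrt{3}$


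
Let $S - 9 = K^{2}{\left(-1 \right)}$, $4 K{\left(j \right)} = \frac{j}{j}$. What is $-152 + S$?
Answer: $- \frac{2287}{16} \approx -142.94$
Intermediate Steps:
$K{\left(j \right)} = \frac{1}{4}$ ($K{\left(j \right)} = \frac{j \frac{1}{j}}{4} = \frac{1}{4} \cdot 1 = \frac{1}{4}$)
$S = \frac{145}{16}$ ($S = 9 + \left(\frac{1}{4}\right)^{2} = 9 + \frac{1}{16} = \frac{145}{16} \approx 9.0625$)
$-152 + S = -152 + \frac{145}{16} = - \frac{2287}{16}$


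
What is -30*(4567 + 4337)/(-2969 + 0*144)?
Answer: 267120/2969 ≈ 89.970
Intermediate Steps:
-30*(4567 + 4337)/(-2969 + 0*144) = -267120/(-2969 + 0) = -267120/(-2969) = -267120*(-1)/2969 = -30*(-8904/2969) = 267120/2969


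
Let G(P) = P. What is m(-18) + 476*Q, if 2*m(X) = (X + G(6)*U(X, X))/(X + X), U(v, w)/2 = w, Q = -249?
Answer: -474083/4 ≈ -1.1852e+5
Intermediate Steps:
U(v, w) = 2*w
m(X) = 13/4 (m(X) = ((X + 6*(2*X))/(X + X))/2 = ((X + 12*X)/((2*X)))/2 = ((13*X)*(1/(2*X)))/2 = (1/2)*(13/2) = 13/4)
m(-18) + 476*Q = 13/4 + 476*(-249) = 13/4 - 118524 = -474083/4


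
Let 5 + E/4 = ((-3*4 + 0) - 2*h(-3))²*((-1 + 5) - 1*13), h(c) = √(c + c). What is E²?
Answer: 919696 + 14999040*I*√6 ≈ 9.197e+5 + 3.674e+7*I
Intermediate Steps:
h(c) = √2*√c (h(c) = √(2*c) = √2*√c)
E = -20 - 36*(-12 - 2*I*√6)² (E = -20 + 4*(((-3*4 + 0) - 2*√2*√(-3))²*((-1 + 5) - 1*13)) = -20 + 4*(((-12 + 0) - 2*√2*I*√3)²*(4 - 13)) = -20 + 4*((-12 - 2*I*√6)²*(-9)) = -20 + 4*(-9*(-12 - 2*I*√6)²) = -20 - 36*(-12 - 2*I*√6)² ≈ -4340.0 - 4232.7*I)
E² = (-4340 - 1728*I*√6)²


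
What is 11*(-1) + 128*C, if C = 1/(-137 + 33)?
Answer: -159/13 ≈ -12.231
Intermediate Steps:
C = -1/104 (C = 1/(-104) = -1/104 ≈ -0.0096154)
11*(-1) + 128*C = 11*(-1) + 128*(-1/104) = -11 - 16/13 = -159/13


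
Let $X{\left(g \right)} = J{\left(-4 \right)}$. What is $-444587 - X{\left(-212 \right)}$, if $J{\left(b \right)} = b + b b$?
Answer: $-444599$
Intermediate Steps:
$J{\left(b \right)} = b + b^{2}$
$X{\left(g \right)} = 12$ ($X{\left(g \right)} = - 4 \left(1 - 4\right) = \left(-4\right) \left(-3\right) = 12$)
$-444587 - X{\left(-212 \right)} = -444587 - 12 = -444599$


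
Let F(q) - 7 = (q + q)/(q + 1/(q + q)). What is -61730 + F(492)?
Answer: -29880926011/484129 ≈ -61721.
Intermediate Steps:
F(q) = 7 + 2*q/(q + 1/(2*q)) (F(q) = 7 + (q + q)/(q + 1/(q + q)) = 7 + (2*q)/(q + 1/(2*q)) = 7 + 2*q/(q + 1/(2*q)))
-61730 + F(492) = -61730 + (7 + 18*492²)/(1 + 2*492²) = -61730 + (7 + 18*242064)/(1 + 2*242064) = -61730 + (7 + 4357152)/(1 + 484128) = -61730 + 4357159/484129 = -29880926011/484129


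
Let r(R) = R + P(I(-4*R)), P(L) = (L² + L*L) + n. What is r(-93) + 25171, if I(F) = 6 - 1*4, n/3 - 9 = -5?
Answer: 25098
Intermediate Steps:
n = 12 (n = 27 + 3*(-5) = 27 - 15 = 12)
I(F) = 2 (I(F) = 6 - 4 = 2)
P(L) = 12 + 2*L² (P(L) = (L² + L*L) + 12 = (L² + L²) + 12 = 2*L² + 12 = 12 + 2*L²)
r(R) = 20 + R (r(R) = R + (12 + 2*2²) = R + (12 + 2*4) = R + (12 + 8) = R + 20 = 20 + R)
r(-93) + 25171 = (20 - 93) + 25171 = -73 + 25171 = 25098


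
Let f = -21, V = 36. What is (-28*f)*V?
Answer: 21168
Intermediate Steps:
(-28*f)*V = -28*(-21)*36 = 588*36 = 21168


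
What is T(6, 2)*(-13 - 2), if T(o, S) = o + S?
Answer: -120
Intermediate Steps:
T(o, S) = S + o
T(6, 2)*(-13 - 2) = (2 + 6)*(-13 - 2) = 8*(-15) = -120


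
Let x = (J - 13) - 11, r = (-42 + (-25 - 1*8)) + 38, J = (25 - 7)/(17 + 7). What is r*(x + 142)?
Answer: -17575/4 ≈ -4393.8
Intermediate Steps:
J = ¾ (J = 18/24 = 18*(1/24) = ¾ ≈ 0.75000)
r = -37 (r = (-42 + (-25 - 8)) + 38 = (-42 - 33) + 38 = -75 + 38 = -37)
x = -93/4 (x = (¾ - 13) - 11 = -49/4 - 11 = -93/4 ≈ -23.250)
r*(x + 142) = -37*(-93/4 + 142) = -37*475/4 = -17575/4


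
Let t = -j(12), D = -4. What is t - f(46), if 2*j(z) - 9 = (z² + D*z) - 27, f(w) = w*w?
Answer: -2155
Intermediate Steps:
f(w) = w²
j(z) = -9 + z²/2 - 2*z (j(z) = 9/2 + ((z² - 4*z) - 27)/2 = 9/2 + (-27 + z² - 4*z)/2 = 9/2 + (-27/2 + z²/2 - 2*z) = -9 + z²/2 - 2*z)
t = -39 (t = -(-9 + (½)*12² - 2*12) = -(-9 + (½)*144 - 24) = -(-9 + 72 - 24) = -1*39 = -39)
t - f(46) = -39 - 1*46² = -39 - 1*2116 = -39 - 2116 = -2155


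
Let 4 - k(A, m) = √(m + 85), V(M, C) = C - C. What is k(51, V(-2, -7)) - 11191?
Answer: -11187 - √85 ≈ -11196.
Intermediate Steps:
V(M, C) = 0
k(A, m) = 4 - √(85 + m) (k(A, m) = 4 - √(m + 85) = 4 - √(85 + m))
k(51, V(-2, -7)) - 11191 = (4 - √(85 + 0)) - 11191 = (4 - √85) - 11191 = -11187 - √85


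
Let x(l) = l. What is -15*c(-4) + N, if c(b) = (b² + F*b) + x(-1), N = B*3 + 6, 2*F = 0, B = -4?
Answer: -231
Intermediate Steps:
F = 0 (F = (½)*0 = 0)
N = -6 (N = -4*3 + 6 = -12 + 6 = -6)
c(b) = -1 + b² (c(b) = (b² + 0*b) - 1 = (b² + 0) - 1 = b² - 1 = -1 + b²)
-15*c(-4) + N = -15*(-1 + (-4)²) - 6 = -15*(-1 + 16) - 6 = -15*15 - 6 = -225 - 6 = -231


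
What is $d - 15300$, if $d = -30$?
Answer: $-15330$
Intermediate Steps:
$d - 15300 = -30 - 15300 = -15330$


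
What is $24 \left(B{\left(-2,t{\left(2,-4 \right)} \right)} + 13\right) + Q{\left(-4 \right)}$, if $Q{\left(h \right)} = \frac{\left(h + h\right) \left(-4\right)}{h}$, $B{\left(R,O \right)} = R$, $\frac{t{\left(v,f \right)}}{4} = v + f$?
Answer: $256$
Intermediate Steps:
$t{\left(v,f \right)} = 4 f + 4 v$ ($t{\left(v,f \right)} = 4 \left(v + f\right) = 4 \left(f + v\right) = 4 f + 4 v$)
$Q{\left(h \right)} = -8$ ($Q{\left(h \right)} = \frac{2 h \left(-4\right)}{h} = \frac{\left(-8\right) h}{h} = -8$)
$24 \left(B{\left(-2,t{\left(2,-4 \right)} \right)} + 13\right) + Q{\left(-4 \right)} = 24 \left(-2 + 13\right) - 8 = 24 \cdot 11 - 8 = 264 - 8 = 256$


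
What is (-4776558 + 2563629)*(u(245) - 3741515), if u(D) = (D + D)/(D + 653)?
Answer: 3717587922130710/449 ≈ 8.2797e+12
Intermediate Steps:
u(D) = 2*D/(653 + D) (u(D) = (2*D)/(653 + D) = 2*D/(653 + D))
(-4776558 + 2563629)*(u(245) - 3741515) = (-4776558 + 2563629)*(2*245/(653 + 245) - 3741515) = -2212929*(2*245/898 - 3741515) = -2212929*(2*245*(1/898) - 3741515) = -2212929*(245/449 - 3741515) = -2212929*(-1679939990/449) = 3717587922130710/449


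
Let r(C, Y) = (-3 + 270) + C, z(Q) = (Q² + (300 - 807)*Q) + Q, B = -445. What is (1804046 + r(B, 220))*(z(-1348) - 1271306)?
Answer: 2214944263048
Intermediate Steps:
z(Q) = Q² - 506*Q (z(Q) = (Q² - 507*Q) + Q = Q² - 506*Q)
r(C, Y) = 267 + C
(1804046 + r(B, 220))*(z(-1348) - 1271306) = (1804046 + (267 - 445))*(-1348*(-506 - 1348) - 1271306) = (1804046 - 178)*(-1348*(-1854) - 1271306) = 1803868*(2499192 - 1271306) = 1803868*1227886 = 2214944263048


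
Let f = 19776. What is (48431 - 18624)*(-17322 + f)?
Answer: 73146378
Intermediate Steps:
(48431 - 18624)*(-17322 + f) = (48431 - 18624)*(-17322 + 19776) = 29807*2454 = 73146378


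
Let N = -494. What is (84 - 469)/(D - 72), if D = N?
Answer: 385/566 ≈ 0.68021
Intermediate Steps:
D = -494
(84 - 469)/(D - 72) = (84 - 469)/(-494 - 72) = -385/(-566) = -385*(-1/566) = 385/566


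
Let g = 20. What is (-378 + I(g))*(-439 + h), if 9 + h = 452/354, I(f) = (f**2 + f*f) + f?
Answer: -34948940/177 ≈ -1.9745e+5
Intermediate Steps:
I(f) = f + 2*f**2 (I(f) = (f**2 + f**2) + f = 2*f**2 + f = f + 2*f**2)
h = -1367/177 (h = -9 + 452/354 = -9 + 452*(1/354) = -9 + 226/177 = -1367/177 ≈ -7.7232)
(-378 + I(g))*(-439 + h) = (-378 + 20*(1 + 2*20))*(-439 - 1367/177) = (-378 + 20*(1 + 40))*(-79070/177) = (-378 + 20*41)*(-79070/177) = (-378 + 820)*(-79070/177) = 442*(-79070/177) = -34948940/177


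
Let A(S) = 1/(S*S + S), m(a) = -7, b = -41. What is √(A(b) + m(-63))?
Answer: I*√4706390/820 ≈ 2.6456*I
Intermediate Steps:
A(S) = 1/(S + S²) (A(S) = 1/(S² + S) = 1/(S + S²))
√(A(b) + m(-63)) = √(1/((-41)*(1 - 41)) - 7) = √(-1/41/(-40) - 7) = √(-1/41*(-1/40) - 7) = √(1/1640 - 7) = √(-11479/1640) = I*√4706390/820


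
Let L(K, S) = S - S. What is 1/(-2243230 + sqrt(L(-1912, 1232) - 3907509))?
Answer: -2243230/5032084740409 - I*sqrt(3907509)/5032084740409 ≈ -4.4579e-7 - 3.9283e-10*I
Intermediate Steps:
L(K, S) = 0
1/(-2243230 + sqrt(L(-1912, 1232) - 3907509)) = 1/(-2243230 + sqrt(0 - 3907509)) = 1/(-2243230 + sqrt(-3907509)) = 1/(-2243230 + I*sqrt(3907509))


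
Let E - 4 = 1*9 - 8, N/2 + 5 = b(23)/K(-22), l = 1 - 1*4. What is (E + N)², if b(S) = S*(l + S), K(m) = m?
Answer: 265225/121 ≈ 2191.9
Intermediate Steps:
l = -3 (l = 1 - 4 = -3)
b(S) = S*(-3 + S)
N = -570/11 (N = -10 + 2*((23*(-3 + 23))/(-22)) = -10 + 2*((23*20)*(-1/22)) = -10 + 2*(460*(-1/22)) = -10 + 2*(-230/11) = -10 - 460/11 = -570/11 ≈ -51.818)
E = 5 (E = 4 + (1*9 - 8) = 4 + (9 - 8) = 4 + 1 = 5)
(E + N)² = (5 - 570/11)² = (-515/11)² = 265225/121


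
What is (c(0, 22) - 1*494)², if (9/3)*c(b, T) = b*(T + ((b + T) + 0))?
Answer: 244036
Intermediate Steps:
c(b, T) = b*(b + 2*T)/3 (c(b, T) = (b*(T + ((b + T) + 0)))/3 = (b*(T + ((T + b) + 0)))/3 = (b*(T + (T + b)))/3 = (b*(b + 2*T))/3 = b*(b + 2*T)/3)
(c(0, 22) - 1*494)² = ((⅓)*0*(0 + 2*22) - 1*494)² = ((⅓)*0*(0 + 44) - 494)² = ((⅓)*0*44 - 494)² = (0 - 494)² = (-494)² = 244036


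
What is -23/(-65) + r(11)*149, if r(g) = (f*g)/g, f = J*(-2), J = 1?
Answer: -19347/65 ≈ -297.65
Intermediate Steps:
f = -2 (f = 1*(-2) = -2)
r(g) = -2 (r(g) = (-2*g)/g = -2)
-23/(-65) + r(11)*149 = -23/(-65) - 2*149 = -23*(-1/65) - 298 = 23/65 - 298 = -19347/65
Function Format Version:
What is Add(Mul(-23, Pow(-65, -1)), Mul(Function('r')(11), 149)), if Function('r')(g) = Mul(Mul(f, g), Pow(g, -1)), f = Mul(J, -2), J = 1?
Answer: Rational(-19347, 65) ≈ -297.65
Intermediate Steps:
f = -2 (f = Mul(1, -2) = -2)
Function('r')(g) = -2 (Function('r')(g) = Mul(Mul(-2, g), Pow(g, -1)) = -2)
Add(Mul(-23, Pow(-65, -1)), Mul(Function('r')(11), 149)) = Add(Mul(-23, Pow(-65, -1)), Mul(-2, 149)) = Add(Mul(-23, Rational(-1, 65)), -298) = Add(Rational(23, 65), -298) = Rational(-19347, 65)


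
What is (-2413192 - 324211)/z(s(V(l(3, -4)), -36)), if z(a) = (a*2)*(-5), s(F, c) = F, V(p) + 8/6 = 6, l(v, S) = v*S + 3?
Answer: 8212209/140 ≈ 58659.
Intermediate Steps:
l(v, S) = 3 + S*v (l(v, S) = S*v + 3 = 3 + S*v)
V(p) = 14/3 (V(p) = -4/3 + 6 = 14/3)
z(a) = -10*a (z(a) = (2*a)*(-5) = -10*a)
(-2413192 - 324211)/z(s(V(l(3, -4)), -36)) = (-2413192 - 324211)/((-10*14/3)) = -2737403/(-140/3) = -2737403*(-3/140) = 8212209/140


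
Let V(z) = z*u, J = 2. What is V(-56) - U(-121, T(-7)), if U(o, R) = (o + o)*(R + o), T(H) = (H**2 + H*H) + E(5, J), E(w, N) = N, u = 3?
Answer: -5250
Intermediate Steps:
T(H) = 2 + 2*H**2 (T(H) = (H**2 + H*H) + 2 = (H**2 + H**2) + 2 = 2*H**2 + 2 = 2 + 2*H**2)
U(o, R) = 2*o*(R + o) (U(o, R) = (2*o)*(R + o) = 2*o*(R + o))
V(z) = 3*z (V(z) = z*3 = 3*z)
V(-56) - U(-121, T(-7)) = 3*(-56) - 2*(-121)*((2 + 2*(-7)**2) - 121) = -168 - 2*(-121)*((2 + 2*49) - 121) = -168 - 2*(-121)*((2 + 98) - 121) = -168 - 2*(-121)*(100 - 121) = -168 - 2*(-121)*(-21) = -168 - 1*5082 = -168 - 5082 = -5250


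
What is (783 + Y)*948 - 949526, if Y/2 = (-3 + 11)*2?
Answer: -176906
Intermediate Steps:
Y = 32 (Y = 2*((-3 + 11)*2) = 2*(8*2) = 2*16 = 32)
(783 + Y)*948 - 949526 = (783 + 32)*948 - 949526 = 815*948 - 949526 = 772620 - 949526 = -176906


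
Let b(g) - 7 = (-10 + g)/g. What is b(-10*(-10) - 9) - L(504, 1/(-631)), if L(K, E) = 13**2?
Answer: -14661/91 ≈ -161.11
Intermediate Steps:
L(K, E) = 169
b(g) = 7 + (-10 + g)/g
b(-10*(-10) - 9) - L(504, 1/(-631)) = (8 - 10/(-10*(-10) - 9)) - 1*169 = (8 - 10/(100 - 9)) - 169 = (8 - 10/91) - 169 = 718/91 - 169 = -14661/91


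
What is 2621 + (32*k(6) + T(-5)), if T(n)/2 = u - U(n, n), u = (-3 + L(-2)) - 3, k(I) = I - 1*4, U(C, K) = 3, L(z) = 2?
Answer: 2671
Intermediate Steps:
k(I) = -4 + I (k(I) = I - 4 = -4 + I)
u = -4 (u = (-3 + 2) - 3 = -1 - 3 = -4)
T(n) = -14 (T(n) = 2*(-4 - 1*3) = 2*(-4 - 3) = 2*(-7) = -14)
2621 + (32*k(6) + T(-5)) = 2621 + (32*(-4 + 6) - 14) = 2621 + (32*2 - 14) = 2621 + (64 - 14) = 2621 + 50 = 2671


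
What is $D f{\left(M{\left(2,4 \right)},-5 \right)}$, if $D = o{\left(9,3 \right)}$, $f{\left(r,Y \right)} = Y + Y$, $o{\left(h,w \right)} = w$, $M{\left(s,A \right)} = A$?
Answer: $-30$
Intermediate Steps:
$f{\left(r,Y \right)} = 2 Y$
$D = 3$
$D f{\left(M{\left(2,4 \right)},-5 \right)} = 3 \cdot 2 \left(-5\right) = 3 \left(-10\right) = -30$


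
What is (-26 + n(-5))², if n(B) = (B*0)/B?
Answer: 676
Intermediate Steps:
n(B) = 0 (n(B) = 0/B = 0)
(-26 + n(-5))² = (-26 + 0)² = (-26)² = 676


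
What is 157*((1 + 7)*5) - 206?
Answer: 6074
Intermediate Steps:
157*((1 + 7)*5) - 206 = 157*(8*5) - 206 = 157*40 - 206 = 6280 - 206 = 6074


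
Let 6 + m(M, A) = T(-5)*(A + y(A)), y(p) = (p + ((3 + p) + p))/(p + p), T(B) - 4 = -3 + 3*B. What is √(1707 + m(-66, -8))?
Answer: 7*√586/4 ≈ 42.363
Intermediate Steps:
T(B) = 1 + 3*B (T(B) = 4 + (-3 + 3*B) = 1 + 3*B)
y(p) = (3 + 3*p)/(2*p) (y(p) = (p + (3 + 2*p))/((2*p)) = (3 + 3*p)*(1/(2*p)) = (3 + 3*p)/(2*p))
m(M, A) = -6 - 14*A - 21*(1 + A)/A (m(M, A) = -6 + (1 + 3*(-5))*(A + 3*(1 + A)/(2*A)) = -6 + (1 - 15)*(A + 3*(1 + A)/(2*A)) = -6 - 14*(A + 3*(1 + A)/(2*A)) = -6 + (-14*A - 21*(1 + A)/A) = -6 - 14*A - 21*(1 + A)/A)
√(1707 + m(-66, -8)) = √(1707 + (-27 - 21/(-8) - 14*(-8))) = √(1707 + (-27 - 21*(-⅛) + 112)) = √(1707 + (-27 + 21/8 + 112)) = √(1707 + 701/8) = √(14357/8) = 7*√586/4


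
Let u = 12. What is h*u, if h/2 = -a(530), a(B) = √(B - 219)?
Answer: -24*√311 ≈ -423.24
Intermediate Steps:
a(B) = √(-219 + B)
h = -2*√311 (h = 2*(-√(-219 + 530)) = 2*(-√311) = -2*√311 ≈ -35.270)
h*u = -2*√311*12 = -24*√311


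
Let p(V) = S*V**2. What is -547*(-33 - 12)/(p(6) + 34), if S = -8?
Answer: -24615/254 ≈ -96.909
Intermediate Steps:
p(V) = -8*V**2
-547*(-33 - 12)/(p(6) + 34) = -547*(-33 - 12)/(-8*6**2 + 34) = -(-24615)/(-8*36 + 34) = -(-24615)/(-288 + 34) = -(-24615)/(-254) = -(-24615)*(-1)/254 = -547*45/254 = -24615/254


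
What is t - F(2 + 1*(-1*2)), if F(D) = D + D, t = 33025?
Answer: 33025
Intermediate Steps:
F(D) = 2*D
t - F(2 + 1*(-1*2)) = 33025 - 2*(2 + 1*(-1*2)) = 33025 - 2*(2 + 1*(-2)) = 33025 - 2*(2 - 2) = 33025 - 2*0 = 33025 - 1*0 = 33025 + 0 = 33025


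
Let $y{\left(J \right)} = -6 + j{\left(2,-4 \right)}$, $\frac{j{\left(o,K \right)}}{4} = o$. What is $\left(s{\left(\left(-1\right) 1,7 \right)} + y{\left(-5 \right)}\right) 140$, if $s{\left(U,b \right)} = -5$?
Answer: $-420$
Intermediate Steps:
$j{\left(o,K \right)} = 4 o$
$y{\left(J \right)} = 2$ ($y{\left(J \right)} = -6 + 4 \cdot 2 = -6 + 8 = 2$)
$\left(s{\left(\left(-1\right) 1,7 \right)} + y{\left(-5 \right)}\right) 140 = \left(-5 + 2\right) 140 = \left(-3\right) 140 = -420$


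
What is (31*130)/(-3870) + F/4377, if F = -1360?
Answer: -763417/564633 ≈ -1.3521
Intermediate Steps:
(31*130)/(-3870) + F/4377 = (31*130)/(-3870) - 1360/4377 = 4030*(-1/3870) - 1360*1/4377 = -403/387 - 1360/4377 = -763417/564633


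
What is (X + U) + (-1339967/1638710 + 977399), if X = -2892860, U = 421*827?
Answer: -2568341690707/1638710 ≈ -1.5673e+6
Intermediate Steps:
U = 348167
(X + U) + (-1339967/1638710 + 977399) = (-2892860 + 348167) + (-1339967/1638710 + 977399) = -2544693 + (-1339967*1/1638710 + 977399) = -2544693 + (-1339967/1638710 + 977399) = -2544693 + 1601672175323/1638710 = -2568341690707/1638710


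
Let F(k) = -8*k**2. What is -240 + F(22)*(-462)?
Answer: 1788624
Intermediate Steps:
-240 + F(22)*(-462) = -240 - 8*22**2*(-462) = -240 - 8*484*(-462) = -240 - 3872*(-462) = -240 + 1788864 = 1788624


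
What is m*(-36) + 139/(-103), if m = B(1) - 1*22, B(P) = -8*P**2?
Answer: 111101/103 ≈ 1078.7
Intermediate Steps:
m = -30 (m = -8*1**2 - 1*22 = -8*1 - 22 = -8 - 22 = -30)
m*(-36) + 139/(-103) = -30*(-36) + 139/(-103) = 1080 + 139*(-1/103) = 1080 - 139/103 = 111101/103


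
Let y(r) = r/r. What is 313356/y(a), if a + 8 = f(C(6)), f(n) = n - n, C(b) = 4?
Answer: 313356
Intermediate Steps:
f(n) = 0
a = -8 (a = -8 + 0 = -8)
y(r) = 1
313356/y(a) = 313356/1 = 313356*1 = 313356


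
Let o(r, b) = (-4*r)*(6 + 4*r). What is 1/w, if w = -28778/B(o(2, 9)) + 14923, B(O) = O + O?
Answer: 112/1685765 ≈ 6.6439e-5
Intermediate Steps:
o(r, b) = -4*r*(6 + 4*r)
B(O) = 2*O
w = 1685765/112 (w = -28778*(-1/(32*(3 + 2*2))) + 14923 = -28778*(-1/(32*(3 + 4))) + 14923 = -28778/(2*(-8*2*7)) + 14923 = -28778/(2*(-112)) + 14923 = -28778/(-224) + 14923 = -28778*(-1/224) + 14923 = 14389/112 + 14923 = 1685765/112 ≈ 15051.)
1/w = 1/(1685765/112) = 112/1685765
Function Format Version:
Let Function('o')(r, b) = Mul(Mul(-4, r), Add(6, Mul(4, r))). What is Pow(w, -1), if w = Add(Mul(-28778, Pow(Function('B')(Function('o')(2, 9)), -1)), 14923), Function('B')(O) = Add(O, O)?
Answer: Rational(112, 1685765) ≈ 6.6439e-5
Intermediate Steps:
Function('o')(r, b) = Mul(-4, r, Add(6, Mul(4, r)))
Function('B')(O) = Mul(2, O)
w = Rational(1685765, 112) (w = Add(Mul(-28778, Pow(Mul(2, Mul(-8, 2, Add(3, Mul(2, 2)))), -1)), 14923) = Add(Mul(-28778, Pow(Mul(2, Mul(-8, 2, Add(3, 4))), -1)), 14923) = Add(Mul(-28778, Pow(Mul(2, Mul(-8, 2, 7)), -1)), 14923) = Add(Mul(-28778, Pow(Mul(2, -112), -1)), 14923) = Add(Mul(-28778, Pow(-224, -1)), 14923) = Add(Mul(-28778, Rational(-1, 224)), 14923) = Add(Rational(14389, 112), 14923) = Rational(1685765, 112) ≈ 15051.)
Pow(w, -1) = Pow(Rational(1685765, 112), -1) = Rational(112, 1685765)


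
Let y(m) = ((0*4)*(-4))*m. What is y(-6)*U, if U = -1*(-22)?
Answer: 0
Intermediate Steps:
y(m) = 0 (y(m) = (0*(-4))*m = 0*m = 0)
U = 22
y(-6)*U = 0*22 = 0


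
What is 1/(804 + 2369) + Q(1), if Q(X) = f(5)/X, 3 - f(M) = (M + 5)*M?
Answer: -149130/3173 ≈ -47.000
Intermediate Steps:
f(M) = 3 - M*(5 + M) (f(M) = 3 - (M + 5)*M = 3 - (5 + M)*M = 3 - M*(5 + M))
Q(X) = -47/X (Q(X) = (3 - 1*5² - 5*5)/X = (3 - 1*25 - 25)/X = (3 - 25 - 25)/X = -47/X)
1/(804 + 2369) + Q(1) = 1/(804 + 2369) - 47/1 = 1/3173 - 47*1 = 1/3173 - 47 = -149130/3173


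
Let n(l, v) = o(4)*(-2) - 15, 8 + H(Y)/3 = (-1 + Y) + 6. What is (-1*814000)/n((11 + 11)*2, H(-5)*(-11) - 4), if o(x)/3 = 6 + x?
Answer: 32560/3 ≈ 10853.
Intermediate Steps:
H(Y) = -9 + 3*Y (H(Y) = -24 + 3*((-1 + Y) + 6) = -24 + 3*(5 + Y) = -24 + (15 + 3*Y) = -9 + 3*Y)
o(x) = 18 + 3*x (o(x) = 3*(6 + x) = 18 + 3*x)
n(l, v) = -75 (n(l, v) = (18 + 3*4)*(-2) - 15 = (18 + 12)*(-2) - 15 = 30*(-2) - 15 = -60 - 15 = -75)
(-1*814000)/n((11 + 11)*2, H(-5)*(-11) - 4) = -1*814000/(-75) = -814000*(-1/75) = 32560/3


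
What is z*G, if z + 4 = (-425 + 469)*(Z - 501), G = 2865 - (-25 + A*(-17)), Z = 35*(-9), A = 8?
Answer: -108657608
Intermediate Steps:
Z = -315
G = 3026 (G = 2865 - (-25 + 8*(-17)) = 2865 - (-25 - 136) = 2865 - 1*(-161) = 2865 + 161 = 3026)
z = -35908 (z = -4 + (-425 + 469)*(-315 - 501) = -4 + 44*(-816) = -4 - 35904 = -35908)
z*G = -35908*3026 = -108657608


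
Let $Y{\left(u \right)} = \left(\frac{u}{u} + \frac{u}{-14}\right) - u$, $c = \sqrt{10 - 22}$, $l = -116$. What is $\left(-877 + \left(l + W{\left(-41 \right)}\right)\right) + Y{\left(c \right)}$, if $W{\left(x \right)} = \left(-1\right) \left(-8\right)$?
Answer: $-984 - \frac{15 i \sqrt{3}}{7} \approx -984.0 - 3.7115 i$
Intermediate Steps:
$W{\left(x \right)} = 8$
$c = 2 i \sqrt{3}$ ($c = \sqrt{-12} = 2 i \sqrt{3} \approx 3.4641 i$)
$Y{\left(u \right)} = 1 - \frac{15 u}{14}$ ($Y{\left(u \right)} = \left(1 + u \left(- \frac{1}{14}\right)\right) - u = \left(1 - \frac{u}{14}\right) - u = 1 - \frac{15 u}{14}$)
$\left(-877 + \left(l + W{\left(-41 \right)}\right)\right) + Y{\left(c \right)} = \left(-877 + \left(-116 + 8\right)\right) + \left(1 - \frac{15 \cdot 2 i \sqrt{3}}{14}\right) = \left(-877 - 108\right) + \left(1 - \frac{15 i \sqrt{3}}{7}\right) = -985 + \left(1 - \frac{15 i \sqrt{3}}{7}\right) = -984 - \frac{15 i \sqrt{3}}{7}$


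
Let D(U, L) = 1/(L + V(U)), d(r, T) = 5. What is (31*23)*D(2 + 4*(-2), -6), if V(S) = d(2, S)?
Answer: -713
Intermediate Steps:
V(S) = 5
D(U, L) = 1/(5 + L) (D(U, L) = 1/(L + 5) = 1/(5 + L))
(31*23)*D(2 + 4*(-2), -6) = (31*23)/(5 - 6) = 713/(-1) = 713*(-1) = -713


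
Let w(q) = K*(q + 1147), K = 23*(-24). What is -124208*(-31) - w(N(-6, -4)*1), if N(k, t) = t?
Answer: 4481384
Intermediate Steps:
K = -552
w(q) = -633144 - 552*q (w(q) = -552*(q + 1147) = -552*(1147 + q) = -633144 - 552*q)
-124208*(-31) - w(N(-6, -4)*1) = -124208*(-31) - (-633144 - (-2208)) = 3850448 - (-633144 - 552*(-4)) = 3850448 - (-633144 + 2208) = 3850448 - 1*(-630936) = 3850448 + 630936 = 4481384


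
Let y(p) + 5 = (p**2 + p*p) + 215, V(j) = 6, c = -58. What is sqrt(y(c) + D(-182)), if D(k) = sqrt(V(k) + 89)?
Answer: sqrt(6938 + sqrt(95)) ≈ 83.353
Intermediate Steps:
D(k) = sqrt(95) (D(k) = sqrt(6 + 89) = sqrt(95))
y(p) = 210 + 2*p**2 (y(p) = -5 + ((p**2 + p*p) + 215) = -5 + ((p**2 + p**2) + 215) = -5 + (2*p**2 + 215) = -5 + (215 + 2*p**2) = 210 + 2*p**2)
sqrt(y(c) + D(-182)) = sqrt((210 + 2*(-58)**2) + sqrt(95)) = sqrt((210 + 2*3364) + sqrt(95)) = sqrt((210 + 6728) + sqrt(95)) = sqrt(6938 + sqrt(95))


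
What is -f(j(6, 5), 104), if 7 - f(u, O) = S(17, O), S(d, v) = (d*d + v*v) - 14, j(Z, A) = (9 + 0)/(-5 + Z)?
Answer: 11084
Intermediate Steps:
j(Z, A) = 9/(-5 + Z)
S(d, v) = -14 + d² + v² (S(d, v) = (d² + v²) - 14 = -14 + d² + v²)
f(u, O) = -268 - O² (f(u, O) = 7 - (-14 + 17² + O²) = 7 - (-14 + 289 + O²) = 7 - (275 + O²) = 7 + (-275 - O²) = -268 - O²)
-f(j(6, 5), 104) = -(-268 - 1*104²) = -(-268 - 1*10816) = -(-268 - 10816) = -1*(-11084) = 11084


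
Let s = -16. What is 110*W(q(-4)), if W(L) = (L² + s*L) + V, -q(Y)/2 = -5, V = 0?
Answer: -6600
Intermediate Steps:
q(Y) = 10 (q(Y) = -2*(-5) = 10)
W(L) = L² - 16*L (W(L) = (L² - 16*L) + 0 = L² - 16*L)
110*W(q(-4)) = 110*(10*(-16 + 10)) = 110*(10*(-6)) = 110*(-60) = -6600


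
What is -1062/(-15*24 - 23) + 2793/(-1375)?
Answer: 390531/526625 ≈ 0.74157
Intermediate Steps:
-1062/(-15*24 - 23) + 2793/(-1375) = -1062/(-360 - 23) + 2793*(-1/1375) = -1062/(-383) - 2793/1375 = -1062*(-1/383) - 2793/1375 = 1062/383 - 2793/1375 = 390531/526625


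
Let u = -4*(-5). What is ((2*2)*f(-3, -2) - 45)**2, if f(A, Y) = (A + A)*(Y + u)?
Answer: 227529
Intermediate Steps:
u = 20
f(A, Y) = 2*A*(20 + Y) (f(A, Y) = (A + A)*(Y + 20) = (2*A)*(20 + Y) = 2*A*(20 + Y))
((2*2)*f(-3, -2) - 45)**2 = ((2*2)*(2*(-3)*(20 - 2)) - 45)**2 = (4*(2*(-3)*18) - 45)**2 = (4*(-108) - 45)**2 = (-432 - 45)**2 = (-477)**2 = 227529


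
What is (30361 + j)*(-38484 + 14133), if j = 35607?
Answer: -1606386768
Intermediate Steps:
(30361 + j)*(-38484 + 14133) = (30361 + 35607)*(-38484 + 14133) = 65968*(-24351) = -1606386768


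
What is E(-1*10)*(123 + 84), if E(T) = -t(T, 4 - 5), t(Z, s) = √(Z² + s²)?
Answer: -207*√101 ≈ -2080.3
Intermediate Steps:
E(T) = -√(1 + T²) (E(T) = -√(T² + (4 - 5)²) = -√(T² + (-1)²) = -√(T² + 1) = -√(1 + T²))
E(-1*10)*(123 + 84) = (-√(1 + (-1*10)²))*(123 + 84) = -√(1 + (-10)²)*207 = -√(1 + 100)*207 = -√101*207 = -207*√101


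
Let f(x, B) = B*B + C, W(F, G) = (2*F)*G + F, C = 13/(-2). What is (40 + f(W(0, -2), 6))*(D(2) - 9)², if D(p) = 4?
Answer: 3475/2 ≈ 1737.5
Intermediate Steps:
C = -13/2 (C = 13*(-½) = -13/2 ≈ -6.5000)
W(F, G) = F + 2*F*G (W(F, G) = 2*F*G + F = F + 2*F*G)
f(x, B) = -13/2 + B² (f(x, B) = B*B - 13/2 = B² - 13/2 = -13/2 + B²)
(40 + f(W(0, -2), 6))*(D(2) - 9)² = (40 + (-13/2 + 6²))*(4 - 9)² = (40 + (-13/2 + 36))*(-5)² = (40 + 59/2)*25 = (139/2)*25 = 3475/2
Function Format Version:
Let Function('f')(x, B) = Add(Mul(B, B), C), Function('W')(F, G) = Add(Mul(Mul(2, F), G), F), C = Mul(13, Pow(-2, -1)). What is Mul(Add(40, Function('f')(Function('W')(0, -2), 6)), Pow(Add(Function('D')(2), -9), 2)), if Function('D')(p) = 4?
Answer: Rational(3475, 2) ≈ 1737.5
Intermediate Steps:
C = Rational(-13, 2) (C = Mul(13, Rational(-1, 2)) = Rational(-13, 2) ≈ -6.5000)
Function('W')(F, G) = Add(F, Mul(2, F, G)) (Function('W')(F, G) = Add(Mul(2, F, G), F) = Add(F, Mul(2, F, G)))
Function('f')(x, B) = Add(Rational(-13, 2), Pow(B, 2)) (Function('f')(x, B) = Add(Mul(B, B), Rational(-13, 2)) = Add(Pow(B, 2), Rational(-13, 2)) = Add(Rational(-13, 2), Pow(B, 2)))
Mul(Add(40, Function('f')(Function('W')(0, -2), 6)), Pow(Add(Function('D')(2), -9), 2)) = Mul(Add(40, Add(Rational(-13, 2), Pow(6, 2))), Pow(Add(4, -9), 2)) = Mul(Add(40, Add(Rational(-13, 2), 36)), Pow(-5, 2)) = Mul(Add(40, Rational(59, 2)), 25) = Mul(Rational(139, 2), 25) = Rational(3475, 2)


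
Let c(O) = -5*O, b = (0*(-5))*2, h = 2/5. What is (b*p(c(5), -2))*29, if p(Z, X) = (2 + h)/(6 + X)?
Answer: 0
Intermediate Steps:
h = ⅖ (h = 2*(⅕) = ⅖ ≈ 0.40000)
b = 0 (b = 0*2 = 0)
p(Z, X) = 12/(5*(6 + X)) (p(Z, X) = (2 + ⅖)/(6 + X) = 12/(5*(6 + X)))
(b*p(c(5), -2))*29 = (0*(12/(5*(6 - 2))))*29 = (0*((12/5)/4))*29 = (0*((12/5)*(¼)))*29 = (0*(⅗))*29 = 0*29 = 0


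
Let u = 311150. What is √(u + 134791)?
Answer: 3*√49549 ≈ 667.79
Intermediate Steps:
√(u + 134791) = √(311150 + 134791) = √445941 = 3*√49549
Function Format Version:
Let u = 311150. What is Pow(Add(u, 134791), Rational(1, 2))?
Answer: Mul(3, Pow(49549, Rational(1, 2))) ≈ 667.79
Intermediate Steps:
Pow(Add(u, 134791), Rational(1, 2)) = Pow(Add(311150, 134791), Rational(1, 2)) = Pow(445941, Rational(1, 2)) = Mul(3, Pow(49549, Rational(1, 2)))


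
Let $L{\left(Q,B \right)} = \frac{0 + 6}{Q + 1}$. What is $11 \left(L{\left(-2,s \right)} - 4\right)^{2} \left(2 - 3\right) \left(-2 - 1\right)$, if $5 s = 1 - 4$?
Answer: $3300$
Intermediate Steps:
$s = - \frac{3}{5}$ ($s = \frac{1 - 4}{5} = \frac{1}{5} \left(-3\right) = - \frac{3}{5} \approx -0.6$)
$L{\left(Q,B \right)} = \frac{6}{1 + Q}$
$11 \left(L{\left(-2,s \right)} - 4\right)^{2} \left(2 - 3\right) \left(-2 - 1\right) = 11 \left(\frac{6}{1 - 2} - 4\right)^{2} \left(2 - 3\right) \left(-2 - 1\right) = 11 \left(\frac{6}{-1} - 4\right)^{2} \left(- (-2 - 1)\right) = 11 \left(6 \left(-1\right) - 4\right)^{2} \left(\left(-1\right) \left(-3\right)\right) = 11 \left(-6 - 4\right)^{2} \cdot 3 = 11 \left(-10\right)^{2} \cdot 3 = 11 \cdot 100 \cdot 3 = 1100 \cdot 3 = 3300$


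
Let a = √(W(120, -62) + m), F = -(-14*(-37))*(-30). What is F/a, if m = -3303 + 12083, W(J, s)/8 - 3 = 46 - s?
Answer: 7770*√2417/2417 ≈ 158.05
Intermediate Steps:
W(J, s) = 392 - 8*s (W(J, s) = 24 + 8*(46 - s) = 24 + (368 - 8*s) = 392 - 8*s)
m = 8780
F = 15540 (F = -518*(-30) = -1*(-15540) = 15540)
a = 2*√2417 (a = √((392 - 8*(-62)) + 8780) = √((392 + 496) + 8780) = √(888 + 8780) = √9668 = 2*√2417 ≈ 98.326)
F/a = 15540/((2*√2417)) = 15540*(√2417/4834) = 7770*√2417/2417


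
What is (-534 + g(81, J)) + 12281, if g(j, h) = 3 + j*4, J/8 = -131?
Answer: 12074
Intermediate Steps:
J = -1048 (J = 8*(-131) = -1048)
g(j, h) = 3 + 4*j
(-534 + g(81, J)) + 12281 = (-534 + (3 + 4*81)) + 12281 = (-534 + (3 + 324)) + 12281 = (-534 + 327) + 12281 = -207 + 12281 = 12074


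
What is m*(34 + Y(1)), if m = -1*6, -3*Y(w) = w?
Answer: -202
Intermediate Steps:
Y(w) = -w/3
m = -6
m*(34 + Y(1)) = -6*(34 - ⅓*1) = -6*(34 - ⅓) = -6*101/3 = -202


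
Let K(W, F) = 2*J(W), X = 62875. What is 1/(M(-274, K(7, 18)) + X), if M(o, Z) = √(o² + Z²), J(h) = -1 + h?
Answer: 12575/790638081 - 2*√18805/3953190405 ≈ 1.5836e-5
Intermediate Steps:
K(W, F) = -2 + 2*W (K(W, F) = 2*(-1 + W) = -2 + 2*W)
M(o, Z) = √(Z² + o²)
1/(M(-274, K(7, 18)) + X) = 1/(√((-2 + 2*7)² + (-274)²) + 62875) = 1/(√((-2 + 14)² + 75076) + 62875) = 1/(√(12² + 75076) + 62875) = 1/(√(144 + 75076) + 62875) = 1/(√75220 + 62875) = 1/(2*√18805 + 62875) = 1/(62875 + 2*√18805)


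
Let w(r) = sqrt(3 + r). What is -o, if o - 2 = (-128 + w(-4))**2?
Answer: -16385 + 256*I ≈ -16385.0 + 256.0*I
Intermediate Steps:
o = 2 + (-128 + I)**2 (o = 2 + (-128 + sqrt(3 - 4))**2 = 2 + (-128 + sqrt(-1))**2 = 2 + (-128 + I)**2 ≈ 16385.0 - 256.0*I)
-o = -(16385 - 256*I) = -16385 + 256*I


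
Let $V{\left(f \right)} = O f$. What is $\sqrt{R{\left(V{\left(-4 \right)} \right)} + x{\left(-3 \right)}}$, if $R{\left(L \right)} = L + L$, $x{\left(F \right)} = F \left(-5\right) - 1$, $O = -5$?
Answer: $3 \sqrt{6} \approx 7.3485$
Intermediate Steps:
$V{\left(f \right)} = - 5 f$
$x{\left(F \right)} = -1 - 5 F$ ($x{\left(F \right)} = - 5 F - 1 = -1 - 5 F$)
$R{\left(L \right)} = 2 L$
$\sqrt{R{\left(V{\left(-4 \right)} \right)} + x{\left(-3 \right)}} = \sqrt{2 \left(\left(-5\right) \left(-4\right)\right) - -14} = \sqrt{2 \cdot 20 + \left(-1 + 15\right)} = \sqrt{40 + 14} = \sqrt{54} = 3 \sqrt{6}$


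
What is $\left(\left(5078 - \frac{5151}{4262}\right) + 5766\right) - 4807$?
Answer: $\frac{25724543}{4262} \approx 6035.8$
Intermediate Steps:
$\left(\left(5078 - \frac{5151}{4262}\right) + 5766\right) - 4807 = \left(\frac{21637285}{4262} + 5766\right) - 4807 = \frac{46211977}{4262} - 4807 = \frac{25724543}{4262}$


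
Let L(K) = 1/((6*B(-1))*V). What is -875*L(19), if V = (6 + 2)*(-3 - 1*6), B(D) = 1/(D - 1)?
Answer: -875/216 ≈ -4.0509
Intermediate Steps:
B(D) = 1/(-1 + D)
V = -72 (V = 8*(-3 - 6) = 8*(-9) = -72)
L(K) = 1/216 (L(K) = 1/((6/(-1 - 1))*(-72)) = 1/((6/(-2))*(-72)) = 1/((6*(-½))*(-72)) = 1/(-3*(-72)) = 1/216)
-875*L(19) = -875*1/216 = -875/216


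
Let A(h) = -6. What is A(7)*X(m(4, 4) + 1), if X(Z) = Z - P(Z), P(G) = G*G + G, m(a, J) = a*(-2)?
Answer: 294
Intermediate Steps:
m(a, J) = -2*a
P(G) = G + G**2 (P(G) = G**2 + G = G + G**2)
X(Z) = Z - Z*(1 + Z)
A(7)*X(m(4, 4) + 1) = -(-6)*(-2*4 + 1)**2 = -(-6)*(-8 + 1)**2 = -(-6)*(-7)**2 = -(-6)*49 = -6*(-49) = 294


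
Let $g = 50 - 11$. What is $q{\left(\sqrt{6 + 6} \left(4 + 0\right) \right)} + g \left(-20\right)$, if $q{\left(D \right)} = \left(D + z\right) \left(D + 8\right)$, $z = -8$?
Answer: $-652$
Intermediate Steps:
$g = 39$
$q{\left(D \right)} = \left(-8 + D\right) \left(8 + D\right)$ ($q{\left(D \right)} = \left(D - 8\right) \left(D + 8\right) = \left(-8 + D\right) \left(8 + D\right)$)
$q{\left(\sqrt{6 + 6} \left(4 + 0\right) \right)} + g \left(-20\right) = \left(-64 + \left(\sqrt{6 + 6} \left(4 + 0\right)\right)^{2}\right) + 39 \left(-20\right) = \left(-64 + \left(\sqrt{12} \cdot 4\right)^{2}\right) - 780 = \left(-64 + \left(2 \sqrt{3} \cdot 4\right)^{2}\right) - 780 = \left(-64 + \left(8 \sqrt{3}\right)^{2}\right) - 780 = \left(-64 + 192\right) - 780 = 128 - 780 = -652$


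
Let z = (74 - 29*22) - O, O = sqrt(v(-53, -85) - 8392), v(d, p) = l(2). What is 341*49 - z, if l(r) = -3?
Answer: 17273 + I*sqrt(8395) ≈ 17273.0 + 91.624*I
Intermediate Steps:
v(d, p) = -3
O = I*sqrt(8395) (O = sqrt(-3 - 8392) = sqrt(-8395) = I*sqrt(8395) ≈ 91.624*I)
z = -564 - I*sqrt(8395) (z = (74 - 29*22) - I*sqrt(8395) = (74 - 638) - I*sqrt(8395) = -564 - I*sqrt(8395) ≈ -564.0 - 91.624*I)
341*49 - z = 341*49 - (-564 - I*sqrt(8395)) = 16709 + (564 + I*sqrt(8395)) = 17273 + I*sqrt(8395)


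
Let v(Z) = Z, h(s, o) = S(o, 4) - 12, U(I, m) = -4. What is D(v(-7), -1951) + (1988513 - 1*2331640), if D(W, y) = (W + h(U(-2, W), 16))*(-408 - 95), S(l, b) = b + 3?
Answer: -337091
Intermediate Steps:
S(l, b) = 3 + b
h(s, o) = -5 (h(s, o) = (3 + 4) - 12 = 7 - 12 = -5)
D(W, y) = 2515 - 503*W (D(W, y) = (W - 5)*(-408 - 95) = (-5 + W)*(-503) = 2515 - 503*W)
D(v(-7), -1951) + (1988513 - 1*2331640) = (2515 - 503*(-7)) + (1988513 - 1*2331640) = (2515 + 3521) + (1988513 - 2331640) = 6036 - 343127 = -337091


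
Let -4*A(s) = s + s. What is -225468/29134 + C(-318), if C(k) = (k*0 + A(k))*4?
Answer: 9151878/14567 ≈ 628.26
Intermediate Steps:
A(s) = -s/2 (A(s) = -(s + s)/4 = -s/2)
C(k) = -2*k (C(k) = (k*0 - k/2)*4 = (0 - k/2)*4 = -k/2*4 = -2*k)
-225468/29134 + C(-318) = -225468/29134 - 2*(-318) = -225468*1/29134 + 636 = -112734/14567 + 636 = 9151878/14567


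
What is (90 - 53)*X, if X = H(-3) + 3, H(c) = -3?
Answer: 0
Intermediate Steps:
X = 0 (X = -3 + 3 = 0)
(90 - 53)*X = (90 - 53)*0 = 37*0 = 0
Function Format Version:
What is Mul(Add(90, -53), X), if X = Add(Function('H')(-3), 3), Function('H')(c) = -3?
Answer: 0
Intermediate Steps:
X = 0 (X = Add(-3, 3) = 0)
Mul(Add(90, -53), X) = Mul(Add(90, -53), 0) = Mul(37, 0) = 0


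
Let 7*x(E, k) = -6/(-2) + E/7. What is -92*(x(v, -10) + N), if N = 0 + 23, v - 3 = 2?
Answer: -106076/49 ≈ -2164.8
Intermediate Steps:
v = 5 (v = 3 + 2 = 5)
N = 23
x(E, k) = 3/7 + E/49 (x(E, k) = (-6/(-2) + E/7)/7 = (-6*(-1/2) + E*(1/7))/7 = (3 + E/7)/7 = 3/7 + E/49)
-92*(x(v, -10) + N) = -92*((3/7 + (1/49)*5) + 23) = -92*((3/7 + 5/49) + 23) = -92*(26/49 + 23) = -92*1153/49 = -106076/49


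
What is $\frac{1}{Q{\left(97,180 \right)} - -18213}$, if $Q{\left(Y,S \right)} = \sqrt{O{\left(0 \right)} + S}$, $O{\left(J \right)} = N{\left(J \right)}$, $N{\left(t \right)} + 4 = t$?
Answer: $\frac{18213}{331713193} - \frac{4 \sqrt{11}}{331713193} \approx 5.4866 \cdot 10^{-5}$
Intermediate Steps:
$N{\left(t \right)} = -4 + t$
$O{\left(J \right)} = -4 + J$
$Q{\left(Y,S \right)} = \sqrt{-4 + S}$ ($Q{\left(Y,S \right)} = \sqrt{\left(-4 + 0\right) + S} = \sqrt{-4 + S}$)
$\frac{1}{Q{\left(97,180 \right)} - -18213} = \frac{1}{\sqrt{-4 + 180} - -18213} = \frac{1}{\sqrt{176} + \left(-75 + 18288\right)} = \frac{1}{4 \sqrt{11} + 18213} = \frac{1}{18213 + 4 \sqrt{11}}$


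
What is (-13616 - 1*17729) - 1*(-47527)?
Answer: 16182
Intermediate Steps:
(-13616 - 1*17729) - 1*(-47527) = (-13616 - 17729) + 47527 = -31345 + 47527 = 16182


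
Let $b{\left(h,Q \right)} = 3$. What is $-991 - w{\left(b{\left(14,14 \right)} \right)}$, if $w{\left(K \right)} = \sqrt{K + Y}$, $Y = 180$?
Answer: $-991 - \sqrt{183} \approx -1004.5$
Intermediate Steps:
$w{\left(K \right)} = \sqrt{180 + K}$ ($w{\left(K \right)} = \sqrt{K + 180} = \sqrt{180 + K}$)
$-991 - w{\left(b{\left(14,14 \right)} \right)} = -991 - \sqrt{180 + 3} = -991 - \sqrt{183}$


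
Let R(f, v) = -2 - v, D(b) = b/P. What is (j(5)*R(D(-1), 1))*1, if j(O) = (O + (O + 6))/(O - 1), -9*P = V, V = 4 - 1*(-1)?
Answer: -12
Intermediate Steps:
V = 5 (V = 4 + 1 = 5)
P = -5/9 (P = -⅑*5 = -5/9 ≈ -0.55556)
D(b) = -9*b/5 (D(b) = b/(-5/9) = b*(-9/5) = -9*b/5)
j(O) = (6 + 2*O)/(-1 + O) (j(O) = (O + (6 + O))/(-1 + O) = (6 + 2*O)/(-1 + O))
(j(5)*R(D(-1), 1))*1 = ((2*(3 + 5)/(-1 + 5))*(-2 - 1*1))*1 = ((2*8/4)*(-2 - 1))*1 = ((2*(¼)*8)*(-3))*1 = (4*(-3))*1 = -12*1 = -12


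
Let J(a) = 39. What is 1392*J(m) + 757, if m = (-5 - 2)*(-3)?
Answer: 55045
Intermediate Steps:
m = 21 (m = -7*(-3) = 21)
1392*J(m) + 757 = 1392*39 + 757 = 54288 + 757 = 55045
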